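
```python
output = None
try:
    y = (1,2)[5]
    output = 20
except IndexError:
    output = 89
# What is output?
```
89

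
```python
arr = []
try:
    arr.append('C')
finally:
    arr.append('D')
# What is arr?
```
['C', 'D']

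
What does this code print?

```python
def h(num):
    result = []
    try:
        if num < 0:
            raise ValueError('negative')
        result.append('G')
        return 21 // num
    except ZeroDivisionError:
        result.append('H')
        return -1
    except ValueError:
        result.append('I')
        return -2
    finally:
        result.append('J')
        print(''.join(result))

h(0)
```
GHJ

num=0 causes ZeroDivisionError, caught, finally prints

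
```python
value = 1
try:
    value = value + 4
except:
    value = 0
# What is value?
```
5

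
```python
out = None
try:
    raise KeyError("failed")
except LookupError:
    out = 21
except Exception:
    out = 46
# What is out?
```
21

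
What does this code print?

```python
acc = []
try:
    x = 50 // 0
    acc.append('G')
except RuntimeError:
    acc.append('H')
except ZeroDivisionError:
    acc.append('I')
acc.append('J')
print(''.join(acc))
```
IJ

ZeroDivisionError is caught by its specific handler, not RuntimeError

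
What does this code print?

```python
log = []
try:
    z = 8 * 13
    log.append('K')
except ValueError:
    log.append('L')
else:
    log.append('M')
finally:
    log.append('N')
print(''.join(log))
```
KMN

else runs before finally when no exception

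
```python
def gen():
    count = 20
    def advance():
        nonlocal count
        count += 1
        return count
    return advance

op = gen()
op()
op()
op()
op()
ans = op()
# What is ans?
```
25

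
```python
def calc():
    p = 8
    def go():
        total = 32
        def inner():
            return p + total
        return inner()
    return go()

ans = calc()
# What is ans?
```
40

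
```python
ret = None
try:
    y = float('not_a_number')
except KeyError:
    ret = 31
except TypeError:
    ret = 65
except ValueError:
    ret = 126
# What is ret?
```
126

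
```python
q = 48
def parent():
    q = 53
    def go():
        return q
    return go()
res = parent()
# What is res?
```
53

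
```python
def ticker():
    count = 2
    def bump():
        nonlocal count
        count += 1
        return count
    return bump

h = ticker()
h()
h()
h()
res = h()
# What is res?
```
6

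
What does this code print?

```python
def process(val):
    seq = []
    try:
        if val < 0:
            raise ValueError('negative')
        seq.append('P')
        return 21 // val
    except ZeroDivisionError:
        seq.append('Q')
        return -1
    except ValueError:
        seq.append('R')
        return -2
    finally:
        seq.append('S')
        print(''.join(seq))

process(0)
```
PQS

val=0 causes ZeroDivisionError, caught, finally prints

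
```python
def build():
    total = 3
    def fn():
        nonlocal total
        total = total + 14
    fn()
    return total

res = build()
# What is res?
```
17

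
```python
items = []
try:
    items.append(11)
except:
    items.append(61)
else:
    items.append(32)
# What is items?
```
[11, 32]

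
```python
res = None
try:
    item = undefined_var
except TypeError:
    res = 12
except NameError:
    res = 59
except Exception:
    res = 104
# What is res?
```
59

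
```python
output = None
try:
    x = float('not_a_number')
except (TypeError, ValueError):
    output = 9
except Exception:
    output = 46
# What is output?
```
9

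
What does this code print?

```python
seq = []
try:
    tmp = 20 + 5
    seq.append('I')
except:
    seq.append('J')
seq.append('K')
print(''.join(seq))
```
IK

No exception, try block completes normally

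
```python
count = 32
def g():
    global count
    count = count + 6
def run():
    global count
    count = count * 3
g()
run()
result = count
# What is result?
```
114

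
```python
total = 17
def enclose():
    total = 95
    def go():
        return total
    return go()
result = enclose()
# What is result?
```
95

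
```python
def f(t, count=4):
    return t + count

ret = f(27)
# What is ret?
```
31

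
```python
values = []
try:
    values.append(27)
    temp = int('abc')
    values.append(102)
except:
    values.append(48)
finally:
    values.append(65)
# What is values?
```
[27, 48, 65]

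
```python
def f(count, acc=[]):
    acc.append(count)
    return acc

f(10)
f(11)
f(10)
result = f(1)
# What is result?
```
[10, 11, 10, 1]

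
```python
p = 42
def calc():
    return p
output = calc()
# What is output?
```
42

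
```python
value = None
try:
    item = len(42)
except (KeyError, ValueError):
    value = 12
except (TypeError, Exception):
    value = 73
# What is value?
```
73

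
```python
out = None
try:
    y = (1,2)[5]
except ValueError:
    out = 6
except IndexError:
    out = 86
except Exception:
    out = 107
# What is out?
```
86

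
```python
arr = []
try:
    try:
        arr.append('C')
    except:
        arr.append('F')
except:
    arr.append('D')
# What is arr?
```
['C']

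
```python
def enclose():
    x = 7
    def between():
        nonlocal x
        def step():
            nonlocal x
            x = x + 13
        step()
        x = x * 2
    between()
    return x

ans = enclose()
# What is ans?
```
40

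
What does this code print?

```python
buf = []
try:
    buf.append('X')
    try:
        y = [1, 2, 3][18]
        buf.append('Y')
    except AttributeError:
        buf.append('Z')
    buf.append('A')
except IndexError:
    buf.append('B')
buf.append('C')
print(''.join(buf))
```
XBC

Inner handler doesn't match, propagates to outer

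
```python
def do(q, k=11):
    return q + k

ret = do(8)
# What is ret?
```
19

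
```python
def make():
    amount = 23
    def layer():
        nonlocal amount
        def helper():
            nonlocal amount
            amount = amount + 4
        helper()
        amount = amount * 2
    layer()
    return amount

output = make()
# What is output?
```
54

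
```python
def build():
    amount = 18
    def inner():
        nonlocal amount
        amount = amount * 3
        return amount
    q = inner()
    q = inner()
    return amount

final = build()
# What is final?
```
162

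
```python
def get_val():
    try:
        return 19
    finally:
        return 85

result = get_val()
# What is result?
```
85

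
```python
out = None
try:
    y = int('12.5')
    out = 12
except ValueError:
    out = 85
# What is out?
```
85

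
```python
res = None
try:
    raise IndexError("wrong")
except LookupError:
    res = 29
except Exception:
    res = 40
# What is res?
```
29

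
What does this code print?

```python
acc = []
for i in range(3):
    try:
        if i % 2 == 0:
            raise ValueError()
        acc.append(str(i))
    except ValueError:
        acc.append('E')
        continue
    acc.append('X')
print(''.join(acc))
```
E1XE

continue in except skips rest of loop body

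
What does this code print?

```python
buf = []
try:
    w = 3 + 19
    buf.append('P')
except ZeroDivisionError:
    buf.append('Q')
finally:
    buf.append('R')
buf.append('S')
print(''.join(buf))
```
PRS

finally runs after normal execution too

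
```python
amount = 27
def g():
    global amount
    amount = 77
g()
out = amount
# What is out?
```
77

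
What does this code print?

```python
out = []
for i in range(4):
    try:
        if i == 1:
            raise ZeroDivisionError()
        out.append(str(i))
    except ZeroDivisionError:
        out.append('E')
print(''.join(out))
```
0E23

Exception on i=1 caught, loop continues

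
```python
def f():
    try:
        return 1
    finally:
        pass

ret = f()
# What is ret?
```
1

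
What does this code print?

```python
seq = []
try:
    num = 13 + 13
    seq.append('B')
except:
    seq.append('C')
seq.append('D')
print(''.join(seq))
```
BD

No exception, try block completes normally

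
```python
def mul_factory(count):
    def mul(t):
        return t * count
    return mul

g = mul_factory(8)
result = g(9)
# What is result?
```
72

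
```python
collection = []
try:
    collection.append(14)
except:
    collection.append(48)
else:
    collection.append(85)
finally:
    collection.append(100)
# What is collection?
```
[14, 85, 100]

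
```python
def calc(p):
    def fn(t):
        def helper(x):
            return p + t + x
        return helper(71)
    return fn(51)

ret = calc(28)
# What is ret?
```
150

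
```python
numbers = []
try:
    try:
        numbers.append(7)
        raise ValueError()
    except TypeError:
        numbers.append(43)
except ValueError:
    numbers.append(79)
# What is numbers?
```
[7, 79]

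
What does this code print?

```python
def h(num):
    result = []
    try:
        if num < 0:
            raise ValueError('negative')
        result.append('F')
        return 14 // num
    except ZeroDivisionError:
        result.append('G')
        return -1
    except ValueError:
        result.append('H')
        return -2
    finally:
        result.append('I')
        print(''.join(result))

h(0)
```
FGI

num=0 causes ZeroDivisionError, caught, finally prints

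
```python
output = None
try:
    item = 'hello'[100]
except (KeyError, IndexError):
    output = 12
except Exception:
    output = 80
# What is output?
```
12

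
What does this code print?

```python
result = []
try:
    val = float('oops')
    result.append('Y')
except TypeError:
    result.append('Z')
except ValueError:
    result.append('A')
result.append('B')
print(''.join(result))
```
AB

ValueError is caught by its specific handler, not TypeError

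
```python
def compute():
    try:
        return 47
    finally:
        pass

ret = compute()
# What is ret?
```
47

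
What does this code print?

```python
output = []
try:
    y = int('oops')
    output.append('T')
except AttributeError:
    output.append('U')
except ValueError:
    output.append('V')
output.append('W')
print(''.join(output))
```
VW

ValueError is caught by its specific handler, not AttributeError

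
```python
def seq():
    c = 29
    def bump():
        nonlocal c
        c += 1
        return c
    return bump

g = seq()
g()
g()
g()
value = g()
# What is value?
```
33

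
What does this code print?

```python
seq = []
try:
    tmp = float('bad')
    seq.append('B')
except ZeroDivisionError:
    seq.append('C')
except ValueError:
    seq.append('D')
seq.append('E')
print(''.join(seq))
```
DE

ValueError is caught by its specific handler, not ZeroDivisionError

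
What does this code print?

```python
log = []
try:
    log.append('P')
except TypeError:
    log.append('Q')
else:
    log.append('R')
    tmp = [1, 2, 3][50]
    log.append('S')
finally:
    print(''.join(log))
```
PR

Try succeeds, else appends 'R', IndexError in else is uncaught, finally prints before exception propagates ('S' never appended)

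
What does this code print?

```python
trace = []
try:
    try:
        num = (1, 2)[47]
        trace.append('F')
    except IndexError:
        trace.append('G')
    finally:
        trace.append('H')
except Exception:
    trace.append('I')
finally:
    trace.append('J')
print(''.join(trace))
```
GHJ

Both finally blocks run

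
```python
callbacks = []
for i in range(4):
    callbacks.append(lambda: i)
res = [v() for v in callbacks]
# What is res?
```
[3, 3, 3, 3]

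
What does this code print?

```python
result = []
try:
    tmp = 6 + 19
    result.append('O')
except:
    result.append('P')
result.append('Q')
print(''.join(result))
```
OQ

No exception, try block completes normally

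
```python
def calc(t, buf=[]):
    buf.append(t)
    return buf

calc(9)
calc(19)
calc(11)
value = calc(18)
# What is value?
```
[9, 19, 11, 18]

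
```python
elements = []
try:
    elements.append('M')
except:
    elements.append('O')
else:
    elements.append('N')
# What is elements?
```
['M', 'N']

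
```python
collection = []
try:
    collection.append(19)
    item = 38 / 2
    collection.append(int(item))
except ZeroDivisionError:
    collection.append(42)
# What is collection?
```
[19, 19]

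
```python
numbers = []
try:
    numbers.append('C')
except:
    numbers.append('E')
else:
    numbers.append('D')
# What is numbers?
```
['C', 'D']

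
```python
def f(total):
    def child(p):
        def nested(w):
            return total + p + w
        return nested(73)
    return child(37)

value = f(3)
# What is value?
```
113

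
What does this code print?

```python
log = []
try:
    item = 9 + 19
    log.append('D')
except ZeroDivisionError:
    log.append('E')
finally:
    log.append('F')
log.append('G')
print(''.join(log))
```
DFG

finally runs after normal execution too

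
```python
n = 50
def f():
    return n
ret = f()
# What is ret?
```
50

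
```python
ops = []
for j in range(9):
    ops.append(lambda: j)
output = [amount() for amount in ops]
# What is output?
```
[8, 8, 8, 8, 8, 8, 8, 8, 8]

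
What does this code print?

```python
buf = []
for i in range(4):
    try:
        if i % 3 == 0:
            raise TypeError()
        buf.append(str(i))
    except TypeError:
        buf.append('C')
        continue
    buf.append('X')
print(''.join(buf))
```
C1X2XC

continue in except skips rest of loop body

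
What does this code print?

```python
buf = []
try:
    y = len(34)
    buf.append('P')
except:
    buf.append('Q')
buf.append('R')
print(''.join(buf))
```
QR

Exception raised in try, caught by bare except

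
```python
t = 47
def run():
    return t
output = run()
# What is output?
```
47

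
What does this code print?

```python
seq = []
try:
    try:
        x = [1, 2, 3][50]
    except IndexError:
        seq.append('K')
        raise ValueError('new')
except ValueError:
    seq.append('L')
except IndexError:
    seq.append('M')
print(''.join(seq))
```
KL

New ValueError raised, caught by outer ValueError handler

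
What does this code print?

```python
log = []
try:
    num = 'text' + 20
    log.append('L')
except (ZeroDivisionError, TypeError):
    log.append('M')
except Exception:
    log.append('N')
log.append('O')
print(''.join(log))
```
MO

TypeError matches tuple containing it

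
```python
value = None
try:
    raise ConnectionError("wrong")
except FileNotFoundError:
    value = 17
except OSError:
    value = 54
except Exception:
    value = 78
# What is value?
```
54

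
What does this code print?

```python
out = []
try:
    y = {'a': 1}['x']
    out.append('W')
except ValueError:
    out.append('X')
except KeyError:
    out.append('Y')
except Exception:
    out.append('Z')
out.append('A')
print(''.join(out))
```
YA

KeyError matches before generic Exception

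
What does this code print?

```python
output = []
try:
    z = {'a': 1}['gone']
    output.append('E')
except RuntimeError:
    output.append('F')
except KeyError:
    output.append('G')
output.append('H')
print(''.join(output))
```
GH

KeyError is caught by its specific handler, not RuntimeError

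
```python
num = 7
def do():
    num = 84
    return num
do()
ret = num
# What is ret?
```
7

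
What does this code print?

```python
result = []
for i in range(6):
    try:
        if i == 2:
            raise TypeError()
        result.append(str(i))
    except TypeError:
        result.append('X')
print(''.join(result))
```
01X345

Exception on i=2 caught, loop continues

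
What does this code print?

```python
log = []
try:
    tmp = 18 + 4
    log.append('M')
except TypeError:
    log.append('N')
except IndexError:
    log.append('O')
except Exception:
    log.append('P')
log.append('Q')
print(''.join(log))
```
MQ

No exception, try block completes normally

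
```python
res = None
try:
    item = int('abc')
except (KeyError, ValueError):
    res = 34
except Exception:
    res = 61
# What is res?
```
34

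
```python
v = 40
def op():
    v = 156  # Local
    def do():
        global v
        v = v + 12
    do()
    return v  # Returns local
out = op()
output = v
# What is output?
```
52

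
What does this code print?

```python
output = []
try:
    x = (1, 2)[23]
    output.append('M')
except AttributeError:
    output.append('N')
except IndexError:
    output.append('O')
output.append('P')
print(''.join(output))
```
OP

IndexError is caught by its specific handler, not AttributeError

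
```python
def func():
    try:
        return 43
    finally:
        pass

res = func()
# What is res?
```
43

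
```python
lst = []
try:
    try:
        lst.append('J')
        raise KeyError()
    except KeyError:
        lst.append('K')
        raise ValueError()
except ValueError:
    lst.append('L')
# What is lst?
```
['J', 'K', 'L']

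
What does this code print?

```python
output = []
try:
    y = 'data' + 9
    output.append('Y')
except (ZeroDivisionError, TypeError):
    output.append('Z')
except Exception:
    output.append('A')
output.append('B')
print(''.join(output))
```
ZB

TypeError matches tuple containing it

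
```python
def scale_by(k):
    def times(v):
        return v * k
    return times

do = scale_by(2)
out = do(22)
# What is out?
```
44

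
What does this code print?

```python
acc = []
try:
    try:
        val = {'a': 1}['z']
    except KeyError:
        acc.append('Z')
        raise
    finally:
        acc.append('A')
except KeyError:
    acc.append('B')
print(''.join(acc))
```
ZAB

finally runs before re-raised exception propagates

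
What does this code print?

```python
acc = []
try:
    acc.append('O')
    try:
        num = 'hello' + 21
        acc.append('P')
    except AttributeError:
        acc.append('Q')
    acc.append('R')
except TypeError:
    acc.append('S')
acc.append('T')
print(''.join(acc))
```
OST

Inner handler doesn't match, propagates to outer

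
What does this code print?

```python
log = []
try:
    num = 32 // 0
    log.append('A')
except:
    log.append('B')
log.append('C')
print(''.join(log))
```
BC

Exception raised in try, caught by bare except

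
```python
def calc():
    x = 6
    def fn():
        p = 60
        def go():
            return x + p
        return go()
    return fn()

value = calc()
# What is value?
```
66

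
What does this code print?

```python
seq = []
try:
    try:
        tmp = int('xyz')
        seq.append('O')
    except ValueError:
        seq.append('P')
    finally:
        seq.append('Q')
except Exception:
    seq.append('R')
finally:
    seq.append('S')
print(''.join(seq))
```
PQS

Both finally blocks run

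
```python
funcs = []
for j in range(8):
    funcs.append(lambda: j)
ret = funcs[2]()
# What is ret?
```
7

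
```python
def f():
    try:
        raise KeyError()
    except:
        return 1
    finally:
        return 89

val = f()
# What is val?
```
89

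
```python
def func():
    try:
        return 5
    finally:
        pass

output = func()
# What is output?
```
5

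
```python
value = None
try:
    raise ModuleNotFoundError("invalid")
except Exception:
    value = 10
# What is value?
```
10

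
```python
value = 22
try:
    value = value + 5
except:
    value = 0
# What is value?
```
27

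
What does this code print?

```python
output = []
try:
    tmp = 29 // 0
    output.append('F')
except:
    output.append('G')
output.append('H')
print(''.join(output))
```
GH

Exception raised in try, caught by bare except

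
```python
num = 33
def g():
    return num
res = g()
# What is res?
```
33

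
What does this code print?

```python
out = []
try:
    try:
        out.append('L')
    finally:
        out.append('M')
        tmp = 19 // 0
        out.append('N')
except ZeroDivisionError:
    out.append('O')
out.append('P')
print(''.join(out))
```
LMOP

Exception in inner finally caught by outer except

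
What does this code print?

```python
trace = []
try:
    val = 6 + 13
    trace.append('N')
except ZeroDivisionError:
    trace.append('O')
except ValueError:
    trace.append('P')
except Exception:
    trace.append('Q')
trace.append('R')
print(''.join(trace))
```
NR

No exception, try block completes normally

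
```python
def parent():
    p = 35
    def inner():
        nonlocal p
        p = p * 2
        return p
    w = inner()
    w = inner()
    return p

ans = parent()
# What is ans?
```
140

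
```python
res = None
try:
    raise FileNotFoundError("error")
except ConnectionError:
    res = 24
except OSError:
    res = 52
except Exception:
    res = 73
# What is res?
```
52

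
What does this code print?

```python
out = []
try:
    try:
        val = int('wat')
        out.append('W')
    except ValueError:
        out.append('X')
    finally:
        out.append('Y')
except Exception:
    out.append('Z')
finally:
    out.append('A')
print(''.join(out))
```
XYA

Both finally blocks run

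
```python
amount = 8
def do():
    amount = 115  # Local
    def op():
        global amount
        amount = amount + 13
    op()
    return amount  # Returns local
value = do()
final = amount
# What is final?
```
21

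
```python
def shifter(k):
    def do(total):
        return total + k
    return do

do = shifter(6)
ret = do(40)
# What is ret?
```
46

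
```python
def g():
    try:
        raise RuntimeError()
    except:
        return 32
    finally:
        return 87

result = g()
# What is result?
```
87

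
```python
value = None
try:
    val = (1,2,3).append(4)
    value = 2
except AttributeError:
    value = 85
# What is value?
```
85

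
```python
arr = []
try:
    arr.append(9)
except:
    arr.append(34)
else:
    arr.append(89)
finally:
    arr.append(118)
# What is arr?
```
[9, 89, 118]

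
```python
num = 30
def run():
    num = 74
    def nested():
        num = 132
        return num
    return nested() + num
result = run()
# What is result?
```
206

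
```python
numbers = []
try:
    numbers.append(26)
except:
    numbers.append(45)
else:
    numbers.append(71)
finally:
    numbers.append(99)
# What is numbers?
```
[26, 71, 99]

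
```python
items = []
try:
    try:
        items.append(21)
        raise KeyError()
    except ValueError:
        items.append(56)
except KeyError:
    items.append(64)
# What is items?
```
[21, 64]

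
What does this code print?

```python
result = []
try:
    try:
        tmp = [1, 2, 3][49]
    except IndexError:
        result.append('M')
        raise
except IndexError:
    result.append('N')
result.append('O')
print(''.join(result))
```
MNO

raise without argument re-raises current exception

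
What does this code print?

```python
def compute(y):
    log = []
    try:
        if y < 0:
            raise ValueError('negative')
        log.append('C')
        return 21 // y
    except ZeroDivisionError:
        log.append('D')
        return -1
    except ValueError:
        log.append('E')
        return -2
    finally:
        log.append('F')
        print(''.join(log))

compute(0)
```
CDF

y=0 causes ZeroDivisionError, caught, finally prints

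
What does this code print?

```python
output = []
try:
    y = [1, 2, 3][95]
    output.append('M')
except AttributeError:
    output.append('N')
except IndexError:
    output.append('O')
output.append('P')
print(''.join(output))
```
OP

IndexError is caught by its specific handler, not AttributeError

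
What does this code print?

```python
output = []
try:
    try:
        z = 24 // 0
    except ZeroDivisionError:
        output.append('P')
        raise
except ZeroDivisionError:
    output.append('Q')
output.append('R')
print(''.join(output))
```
PQR

raise without argument re-raises current exception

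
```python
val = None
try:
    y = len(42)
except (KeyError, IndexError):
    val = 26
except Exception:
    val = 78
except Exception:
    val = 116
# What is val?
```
78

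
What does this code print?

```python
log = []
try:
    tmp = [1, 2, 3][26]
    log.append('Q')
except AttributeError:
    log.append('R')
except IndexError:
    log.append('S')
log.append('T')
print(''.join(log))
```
ST

IndexError is caught by its specific handler, not AttributeError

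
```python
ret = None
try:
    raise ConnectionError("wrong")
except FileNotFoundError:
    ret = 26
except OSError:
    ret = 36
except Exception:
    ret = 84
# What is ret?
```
36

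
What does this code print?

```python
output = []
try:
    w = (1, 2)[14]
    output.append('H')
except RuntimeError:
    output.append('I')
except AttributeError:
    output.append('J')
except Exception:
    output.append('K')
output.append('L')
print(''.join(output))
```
KL

IndexError not specifically caught, falls to Exception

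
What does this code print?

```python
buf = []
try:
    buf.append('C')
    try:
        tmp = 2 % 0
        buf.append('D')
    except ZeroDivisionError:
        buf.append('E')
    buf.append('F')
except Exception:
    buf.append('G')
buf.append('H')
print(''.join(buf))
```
CEFH

Inner exception caught by inner handler, outer continues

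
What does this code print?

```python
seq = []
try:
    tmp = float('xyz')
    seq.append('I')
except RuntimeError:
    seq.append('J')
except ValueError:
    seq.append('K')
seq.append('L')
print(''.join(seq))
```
KL

ValueError is caught by its specific handler, not RuntimeError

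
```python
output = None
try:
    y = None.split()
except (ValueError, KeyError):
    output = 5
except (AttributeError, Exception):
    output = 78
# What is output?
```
78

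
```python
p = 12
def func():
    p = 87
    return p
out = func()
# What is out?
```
87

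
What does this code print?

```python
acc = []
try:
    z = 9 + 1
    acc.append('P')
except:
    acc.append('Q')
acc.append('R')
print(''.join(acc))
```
PR

No exception, try block completes normally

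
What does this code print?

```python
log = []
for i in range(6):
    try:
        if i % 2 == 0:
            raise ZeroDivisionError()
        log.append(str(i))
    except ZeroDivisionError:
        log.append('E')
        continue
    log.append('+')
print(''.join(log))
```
E1+E3+E5+

continue in except skips rest of loop body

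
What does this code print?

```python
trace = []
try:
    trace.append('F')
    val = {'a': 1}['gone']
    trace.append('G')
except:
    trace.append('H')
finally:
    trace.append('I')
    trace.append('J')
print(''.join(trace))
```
FHIJ

Code before exception runs, then except, then all of finally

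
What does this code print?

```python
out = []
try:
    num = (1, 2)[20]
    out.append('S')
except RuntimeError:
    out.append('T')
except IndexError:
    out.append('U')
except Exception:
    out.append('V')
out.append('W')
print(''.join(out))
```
UW

IndexError matches before generic Exception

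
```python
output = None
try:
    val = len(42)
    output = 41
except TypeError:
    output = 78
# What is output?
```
78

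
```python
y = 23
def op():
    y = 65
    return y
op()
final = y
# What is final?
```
23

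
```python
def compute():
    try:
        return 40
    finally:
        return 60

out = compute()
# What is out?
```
60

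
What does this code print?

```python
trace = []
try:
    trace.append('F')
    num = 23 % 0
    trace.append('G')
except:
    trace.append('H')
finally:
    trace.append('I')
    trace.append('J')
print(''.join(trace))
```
FHIJ

Code before exception runs, then except, then all of finally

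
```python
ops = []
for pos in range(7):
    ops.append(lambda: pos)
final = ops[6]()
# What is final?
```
6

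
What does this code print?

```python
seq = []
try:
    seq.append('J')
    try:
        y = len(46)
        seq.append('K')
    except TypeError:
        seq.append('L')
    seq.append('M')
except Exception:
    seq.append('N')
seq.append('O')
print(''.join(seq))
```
JLMO

Inner exception caught by inner handler, outer continues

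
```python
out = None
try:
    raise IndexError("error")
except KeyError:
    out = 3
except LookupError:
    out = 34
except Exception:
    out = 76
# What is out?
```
34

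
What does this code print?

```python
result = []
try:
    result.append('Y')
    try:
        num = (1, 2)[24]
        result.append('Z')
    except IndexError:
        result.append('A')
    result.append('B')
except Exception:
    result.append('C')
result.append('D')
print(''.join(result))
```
YABD

Inner exception caught by inner handler, outer continues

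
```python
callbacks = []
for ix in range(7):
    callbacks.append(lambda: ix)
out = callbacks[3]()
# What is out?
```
6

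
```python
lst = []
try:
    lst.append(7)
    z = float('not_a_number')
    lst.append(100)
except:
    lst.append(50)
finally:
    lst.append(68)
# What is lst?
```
[7, 50, 68]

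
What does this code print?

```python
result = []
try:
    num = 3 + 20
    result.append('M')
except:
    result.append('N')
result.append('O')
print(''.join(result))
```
MO

No exception, try block completes normally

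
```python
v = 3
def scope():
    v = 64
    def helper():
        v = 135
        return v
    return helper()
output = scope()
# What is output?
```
135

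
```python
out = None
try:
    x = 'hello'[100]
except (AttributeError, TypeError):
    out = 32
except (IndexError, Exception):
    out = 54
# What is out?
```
54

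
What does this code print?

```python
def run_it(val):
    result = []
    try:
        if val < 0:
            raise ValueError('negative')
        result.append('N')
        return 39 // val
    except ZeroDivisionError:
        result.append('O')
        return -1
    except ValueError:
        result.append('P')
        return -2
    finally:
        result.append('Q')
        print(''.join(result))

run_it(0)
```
NOQ

val=0 causes ZeroDivisionError, caught, finally prints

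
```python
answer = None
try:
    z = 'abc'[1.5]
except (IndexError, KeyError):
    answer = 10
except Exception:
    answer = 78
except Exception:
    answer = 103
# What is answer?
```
78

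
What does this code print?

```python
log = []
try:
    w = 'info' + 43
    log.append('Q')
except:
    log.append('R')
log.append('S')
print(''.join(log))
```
RS

Exception raised in try, caught by bare except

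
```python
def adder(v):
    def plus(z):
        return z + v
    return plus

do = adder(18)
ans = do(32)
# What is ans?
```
50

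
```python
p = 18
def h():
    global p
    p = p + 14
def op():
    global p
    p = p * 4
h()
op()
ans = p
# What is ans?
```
128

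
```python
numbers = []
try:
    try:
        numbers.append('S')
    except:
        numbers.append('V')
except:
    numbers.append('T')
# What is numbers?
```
['S']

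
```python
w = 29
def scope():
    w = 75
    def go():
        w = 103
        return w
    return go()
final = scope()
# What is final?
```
103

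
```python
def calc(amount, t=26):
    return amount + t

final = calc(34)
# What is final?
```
60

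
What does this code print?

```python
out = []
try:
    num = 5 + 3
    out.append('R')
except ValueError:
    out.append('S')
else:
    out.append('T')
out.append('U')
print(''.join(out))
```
RTU

else block runs when no exception occurs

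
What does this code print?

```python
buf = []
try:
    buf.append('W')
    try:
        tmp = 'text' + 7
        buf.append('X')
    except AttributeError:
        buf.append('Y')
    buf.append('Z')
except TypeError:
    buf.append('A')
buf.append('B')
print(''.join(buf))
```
WAB

Inner handler doesn't match, propagates to outer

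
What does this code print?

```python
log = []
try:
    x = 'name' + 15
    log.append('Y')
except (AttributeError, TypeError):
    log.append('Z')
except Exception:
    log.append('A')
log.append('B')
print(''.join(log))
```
ZB

TypeError matches tuple containing it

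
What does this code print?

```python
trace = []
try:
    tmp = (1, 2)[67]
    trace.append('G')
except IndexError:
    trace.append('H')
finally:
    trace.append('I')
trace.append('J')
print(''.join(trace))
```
HIJ

finally always runs, even after exception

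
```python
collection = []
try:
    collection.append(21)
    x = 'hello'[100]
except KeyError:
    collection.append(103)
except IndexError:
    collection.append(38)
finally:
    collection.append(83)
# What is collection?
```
[21, 38, 83]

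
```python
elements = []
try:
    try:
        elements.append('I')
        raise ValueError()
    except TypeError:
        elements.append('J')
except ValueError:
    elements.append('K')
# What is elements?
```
['I', 'K']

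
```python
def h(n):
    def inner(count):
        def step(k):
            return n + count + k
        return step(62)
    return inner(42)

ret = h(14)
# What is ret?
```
118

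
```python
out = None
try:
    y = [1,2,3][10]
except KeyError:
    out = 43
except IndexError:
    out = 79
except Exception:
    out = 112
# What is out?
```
79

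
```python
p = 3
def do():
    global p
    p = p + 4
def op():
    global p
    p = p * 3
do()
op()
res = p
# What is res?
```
21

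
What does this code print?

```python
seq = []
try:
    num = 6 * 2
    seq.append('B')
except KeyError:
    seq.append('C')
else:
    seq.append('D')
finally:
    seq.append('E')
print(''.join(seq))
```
BDE

else runs before finally when no exception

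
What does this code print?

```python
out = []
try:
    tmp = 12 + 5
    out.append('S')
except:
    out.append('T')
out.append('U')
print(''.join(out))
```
SU

No exception, try block completes normally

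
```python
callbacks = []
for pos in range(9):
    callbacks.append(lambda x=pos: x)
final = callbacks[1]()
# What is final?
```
1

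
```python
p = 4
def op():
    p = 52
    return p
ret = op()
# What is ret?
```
52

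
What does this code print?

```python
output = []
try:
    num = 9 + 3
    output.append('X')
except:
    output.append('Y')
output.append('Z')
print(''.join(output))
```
XZ

No exception, try block completes normally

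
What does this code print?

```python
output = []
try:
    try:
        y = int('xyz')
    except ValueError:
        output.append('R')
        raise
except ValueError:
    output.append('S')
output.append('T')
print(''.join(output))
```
RST

raise without argument re-raises current exception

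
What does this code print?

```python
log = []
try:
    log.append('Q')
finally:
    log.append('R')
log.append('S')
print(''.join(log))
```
QRS

try/finally without except, no exception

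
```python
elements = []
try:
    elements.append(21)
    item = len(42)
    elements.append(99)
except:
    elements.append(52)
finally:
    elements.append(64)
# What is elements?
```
[21, 52, 64]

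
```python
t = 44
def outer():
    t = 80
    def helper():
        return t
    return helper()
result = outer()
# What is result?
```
80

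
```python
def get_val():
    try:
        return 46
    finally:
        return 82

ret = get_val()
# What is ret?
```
82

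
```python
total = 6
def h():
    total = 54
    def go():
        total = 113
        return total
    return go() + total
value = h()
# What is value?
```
167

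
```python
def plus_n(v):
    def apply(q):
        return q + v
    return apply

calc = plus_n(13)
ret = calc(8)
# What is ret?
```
21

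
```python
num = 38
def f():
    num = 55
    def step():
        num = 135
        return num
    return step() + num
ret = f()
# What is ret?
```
190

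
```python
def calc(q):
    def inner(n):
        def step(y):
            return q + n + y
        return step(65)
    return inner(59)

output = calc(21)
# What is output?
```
145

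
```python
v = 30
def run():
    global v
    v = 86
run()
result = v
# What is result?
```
86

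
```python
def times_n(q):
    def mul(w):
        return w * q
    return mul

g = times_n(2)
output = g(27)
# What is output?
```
54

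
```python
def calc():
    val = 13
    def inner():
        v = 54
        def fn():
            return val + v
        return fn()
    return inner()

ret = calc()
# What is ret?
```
67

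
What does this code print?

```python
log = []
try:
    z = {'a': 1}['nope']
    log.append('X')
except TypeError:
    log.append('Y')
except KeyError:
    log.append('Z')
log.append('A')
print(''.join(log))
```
ZA

KeyError is caught by its specific handler, not TypeError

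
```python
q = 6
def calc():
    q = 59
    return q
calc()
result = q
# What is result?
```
6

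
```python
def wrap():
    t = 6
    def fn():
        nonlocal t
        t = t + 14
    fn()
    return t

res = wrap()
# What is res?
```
20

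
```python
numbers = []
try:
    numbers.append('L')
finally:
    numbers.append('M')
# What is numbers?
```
['L', 'M']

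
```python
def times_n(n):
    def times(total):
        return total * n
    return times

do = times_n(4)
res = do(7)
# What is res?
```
28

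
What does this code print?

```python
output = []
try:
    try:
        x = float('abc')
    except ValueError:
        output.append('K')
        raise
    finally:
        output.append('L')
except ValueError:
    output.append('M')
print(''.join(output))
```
KLM

finally runs before re-raised exception propagates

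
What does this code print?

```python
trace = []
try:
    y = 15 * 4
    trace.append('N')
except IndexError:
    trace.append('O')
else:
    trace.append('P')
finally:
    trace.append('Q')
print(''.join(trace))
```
NPQ

else runs before finally when no exception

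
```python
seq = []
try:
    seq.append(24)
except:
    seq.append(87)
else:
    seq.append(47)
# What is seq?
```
[24, 47]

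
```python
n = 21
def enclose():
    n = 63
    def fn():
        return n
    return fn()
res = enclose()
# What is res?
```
63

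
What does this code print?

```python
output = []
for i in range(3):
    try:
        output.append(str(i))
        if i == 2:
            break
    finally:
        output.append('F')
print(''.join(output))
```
0F1F2F

finally runs even when breaking out of loop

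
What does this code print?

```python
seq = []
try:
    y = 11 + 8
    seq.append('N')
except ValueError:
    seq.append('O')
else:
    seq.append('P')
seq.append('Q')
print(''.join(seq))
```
NPQ

else block runs when no exception occurs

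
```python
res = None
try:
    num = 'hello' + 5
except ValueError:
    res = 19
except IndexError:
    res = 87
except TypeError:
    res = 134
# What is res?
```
134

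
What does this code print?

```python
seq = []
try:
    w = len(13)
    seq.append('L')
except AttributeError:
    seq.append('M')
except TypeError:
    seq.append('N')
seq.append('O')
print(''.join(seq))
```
NO

TypeError is caught by its specific handler, not AttributeError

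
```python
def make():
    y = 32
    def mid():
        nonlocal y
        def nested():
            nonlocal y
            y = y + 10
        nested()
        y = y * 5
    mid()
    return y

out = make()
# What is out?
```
210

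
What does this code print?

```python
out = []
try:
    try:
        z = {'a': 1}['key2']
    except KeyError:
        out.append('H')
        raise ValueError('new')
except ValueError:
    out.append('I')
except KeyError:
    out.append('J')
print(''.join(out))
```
HI

New ValueError raised, caught by outer ValueError handler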